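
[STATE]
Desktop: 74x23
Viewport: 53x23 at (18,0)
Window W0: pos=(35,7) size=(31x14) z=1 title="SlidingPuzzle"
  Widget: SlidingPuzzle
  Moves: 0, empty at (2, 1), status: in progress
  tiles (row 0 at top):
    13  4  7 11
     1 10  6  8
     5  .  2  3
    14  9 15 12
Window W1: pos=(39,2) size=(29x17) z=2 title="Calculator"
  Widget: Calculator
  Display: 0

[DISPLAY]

                                                     
                                                     
                     ┏━━━━━━━━━━━━━━━━━━━━━━━━━━━┓   
                     ┃ Calculator                ┃   
                     ┠───────────────────────────┨   
                     ┃                          0┃   
                     ┃┌───┬───┬───┬───┐          ┃   
                 ┏━━━┃│ 7 │ 8 │ 9 │ ÷ │          ┃   
                 ┃ Sl┃├───┼───┼───┼───┤          ┃   
                 ┠───┃│ 4 │ 5 │ 6 │ × │          ┃   
                 ┃┌──┃├───┼───┼───┼───┤          ┃   
                 ┃│ 1┃│ 1 │ 2 │ 3 │ - │          ┃   
                 ┃├──┃├───┼───┼───┼───┤          ┃   
                 ┃│  ┃│ 0 │ . │ = │ + │          ┃   
                 ┃├──┃├───┼───┼───┼───┤          ┃   
                 ┃│  ┃│ C │ MC│ MR│ M+│          ┃   
                 ┃├──┃└───┴───┴───┴───┘          ┃   
                 ┃│ 1┃                           ┃   
                 ┃└──┗━━━━━━━━━━━━━━━━━━━━━━━━━━━┛   
                 ┃Moves: 0                     ┃     
                 ┗━━━━━━━━━━━━━━━━━━━━━━━━━━━━━┛     
                                                     
                                                     


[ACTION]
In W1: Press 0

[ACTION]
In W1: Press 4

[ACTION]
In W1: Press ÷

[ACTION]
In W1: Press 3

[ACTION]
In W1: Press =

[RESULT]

                                                     
                                                     
                     ┏━━━━━━━━━━━━━━━━━━━━━━━━━━━┓   
                     ┃ Calculator                ┃   
                     ┠───────────────────────────┨   
                     ┃                1.333333333┃   
                     ┃┌───┬───┬───┬───┐          ┃   
                 ┏━━━┃│ 7 │ 8 │ 9 │ ÷ │          ┃   
                 ┃ Sl┃├───┼───┼───┼───┤          ┃   
                 ┠───┃│ 4 │ 5 │ 6 │ × │          ┃   
                 ┃┌──┃├───┼───┼───┼───┤          ┃   
                 ┃│ 1┃│ 1 │ 2 │ 3 │ - │          ┃   
                 ┃├──┃├───┼───┼───┼───┤          ┃   
                 ┃│  ┃│ 0 │ . │ = │ + │          ┃   
                 ┃├──┃├───┼───┼───┼───┤          ┃   
                 ┃│  ┃│ C │ MC│ MR│ M+│          ┃   
                 ┃├──┃└───┴───┴───┴───┘          ┃   
                 ┃│ 1┃                           ┃   
                 ┃└──┗━━━━━━━━━━━━━━━━━━━━━━━━━━━┛   
                 ┃Moves: 0                     ┃     
                 ┗━━━━━━━━━━━━━━━━━━━━━━━━━━━━━┛     
                                                     
                                                     


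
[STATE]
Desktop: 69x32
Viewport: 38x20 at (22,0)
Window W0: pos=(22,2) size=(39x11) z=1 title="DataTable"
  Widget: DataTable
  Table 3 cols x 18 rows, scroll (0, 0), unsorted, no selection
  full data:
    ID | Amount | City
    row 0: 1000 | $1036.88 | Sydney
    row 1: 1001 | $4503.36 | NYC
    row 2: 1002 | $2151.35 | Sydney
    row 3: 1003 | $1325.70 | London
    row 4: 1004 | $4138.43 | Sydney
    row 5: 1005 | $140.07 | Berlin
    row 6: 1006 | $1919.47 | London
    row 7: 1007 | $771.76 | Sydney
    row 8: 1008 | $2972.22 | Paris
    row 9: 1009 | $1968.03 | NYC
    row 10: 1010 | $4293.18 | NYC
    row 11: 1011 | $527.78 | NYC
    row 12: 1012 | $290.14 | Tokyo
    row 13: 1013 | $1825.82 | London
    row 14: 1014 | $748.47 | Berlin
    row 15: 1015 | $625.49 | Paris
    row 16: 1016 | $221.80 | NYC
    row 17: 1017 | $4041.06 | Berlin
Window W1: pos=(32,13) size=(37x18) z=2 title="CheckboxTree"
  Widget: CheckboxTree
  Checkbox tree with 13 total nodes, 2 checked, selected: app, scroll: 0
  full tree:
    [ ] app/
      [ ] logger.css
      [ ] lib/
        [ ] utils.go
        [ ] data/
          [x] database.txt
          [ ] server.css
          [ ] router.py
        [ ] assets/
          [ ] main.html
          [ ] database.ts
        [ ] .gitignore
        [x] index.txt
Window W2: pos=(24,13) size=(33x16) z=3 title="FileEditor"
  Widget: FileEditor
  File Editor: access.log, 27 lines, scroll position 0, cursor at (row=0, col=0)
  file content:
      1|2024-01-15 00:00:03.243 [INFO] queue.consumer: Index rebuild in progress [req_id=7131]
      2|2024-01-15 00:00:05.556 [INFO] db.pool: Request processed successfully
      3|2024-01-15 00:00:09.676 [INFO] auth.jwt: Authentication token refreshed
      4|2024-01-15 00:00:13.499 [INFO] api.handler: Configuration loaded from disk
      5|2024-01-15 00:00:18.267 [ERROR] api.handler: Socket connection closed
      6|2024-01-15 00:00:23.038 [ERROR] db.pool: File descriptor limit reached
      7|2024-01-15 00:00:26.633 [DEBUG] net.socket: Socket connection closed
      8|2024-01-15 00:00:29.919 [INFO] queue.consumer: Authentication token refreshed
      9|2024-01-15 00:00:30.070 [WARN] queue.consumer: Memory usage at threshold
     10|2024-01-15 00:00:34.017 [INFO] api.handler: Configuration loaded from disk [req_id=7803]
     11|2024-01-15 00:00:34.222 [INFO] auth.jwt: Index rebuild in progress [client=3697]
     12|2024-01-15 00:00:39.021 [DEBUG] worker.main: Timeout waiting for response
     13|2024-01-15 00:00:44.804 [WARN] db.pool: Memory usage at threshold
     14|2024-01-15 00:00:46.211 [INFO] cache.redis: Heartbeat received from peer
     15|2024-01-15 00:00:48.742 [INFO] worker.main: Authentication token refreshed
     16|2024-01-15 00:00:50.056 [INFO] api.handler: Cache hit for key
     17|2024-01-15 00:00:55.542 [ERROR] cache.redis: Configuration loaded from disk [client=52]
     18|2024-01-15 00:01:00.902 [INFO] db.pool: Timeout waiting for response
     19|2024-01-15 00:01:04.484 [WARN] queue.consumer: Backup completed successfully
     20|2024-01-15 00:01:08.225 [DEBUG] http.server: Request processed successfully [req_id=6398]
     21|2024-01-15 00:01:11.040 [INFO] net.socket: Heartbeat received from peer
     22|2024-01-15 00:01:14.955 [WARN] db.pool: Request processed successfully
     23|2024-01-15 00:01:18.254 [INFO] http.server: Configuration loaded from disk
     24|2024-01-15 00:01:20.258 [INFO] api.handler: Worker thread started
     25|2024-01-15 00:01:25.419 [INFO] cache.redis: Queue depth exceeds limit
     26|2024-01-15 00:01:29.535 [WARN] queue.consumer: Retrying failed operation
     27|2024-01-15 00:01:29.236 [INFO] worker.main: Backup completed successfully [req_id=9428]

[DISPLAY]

                                      
                                      
┏━━━━━━━━━━━━━━━━━━━━━━━━━━━━━━━━━━━━━
┃ DataTable                           
┠─────────────────────────────────────
┃ID  │Amount  │City                   
┃────┼────────┼──────                 
┃1000│$1036.88│Sydney                 
┃1001│$4503.36│NYC                    
┃1002│$2151.35│Sydney                 
┃1003│$1325.70│London                 
┃1004│$4138.43│Sydney                 
┗━━━━━━━━━━━━━━━━━━━━━━━━━━━━━━━━━━━━━
  ┏━━━━━━━━━━━━━━━━━━━━━━━━━━━━━━━┓━━━
  ┃ FileEditor                    ┃   
  ┠───────────────────────────────┨───
  ┃█024-01-15 00:00:03.243 [INFO]▲┃   
  ┃2024-01-15 00:00:05.556 [INFO]█┃   
  ┃2024-01-15 00:00:09.676 [INFO]░┃   
  ┃2024-01-15 00:00:13.499 [INFO]░┃   


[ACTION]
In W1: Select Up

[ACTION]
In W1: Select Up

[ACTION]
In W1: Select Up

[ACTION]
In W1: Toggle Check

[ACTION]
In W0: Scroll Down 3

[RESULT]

                                      
                                      
┏━━━━━━━━━━━━━━━━━━━━━━━━━━━━━━━━━━━━━
┃ DataTable                           
┠─────────────────────────────────────
┃ID  │Amount  │City                   
┃────┼────────┼──────                 
┃1003│$1325.70│London                 
┃1004│$4138.43│Sydney                 
┃1005│$140.07 │Berlin                 
┃1006│$1919.47│London                 
┃1007│$771.76 │Sydney                 
┗━━━━━━━━━━━━━━━━━━━━━━━━━━━━━━━━━━━━━
  ┏━━━━━━━━━━━━━━━━━━━━━━━━━━━━━━━┓━━━
  ┃ FileEditor                    ┃   
  ┠───────────────────────────────┨───
  ┃█024-01-15 00:00:03.243 [INFO]▲┃   
  ┃2024-01-15 00:00:05.556 [INFO]█┃   
  ┃2024-01-15 00:00:09.676 [INFO]░┃   
  ┃2024-01-15 00:00:13.499 [INFO]░┃   


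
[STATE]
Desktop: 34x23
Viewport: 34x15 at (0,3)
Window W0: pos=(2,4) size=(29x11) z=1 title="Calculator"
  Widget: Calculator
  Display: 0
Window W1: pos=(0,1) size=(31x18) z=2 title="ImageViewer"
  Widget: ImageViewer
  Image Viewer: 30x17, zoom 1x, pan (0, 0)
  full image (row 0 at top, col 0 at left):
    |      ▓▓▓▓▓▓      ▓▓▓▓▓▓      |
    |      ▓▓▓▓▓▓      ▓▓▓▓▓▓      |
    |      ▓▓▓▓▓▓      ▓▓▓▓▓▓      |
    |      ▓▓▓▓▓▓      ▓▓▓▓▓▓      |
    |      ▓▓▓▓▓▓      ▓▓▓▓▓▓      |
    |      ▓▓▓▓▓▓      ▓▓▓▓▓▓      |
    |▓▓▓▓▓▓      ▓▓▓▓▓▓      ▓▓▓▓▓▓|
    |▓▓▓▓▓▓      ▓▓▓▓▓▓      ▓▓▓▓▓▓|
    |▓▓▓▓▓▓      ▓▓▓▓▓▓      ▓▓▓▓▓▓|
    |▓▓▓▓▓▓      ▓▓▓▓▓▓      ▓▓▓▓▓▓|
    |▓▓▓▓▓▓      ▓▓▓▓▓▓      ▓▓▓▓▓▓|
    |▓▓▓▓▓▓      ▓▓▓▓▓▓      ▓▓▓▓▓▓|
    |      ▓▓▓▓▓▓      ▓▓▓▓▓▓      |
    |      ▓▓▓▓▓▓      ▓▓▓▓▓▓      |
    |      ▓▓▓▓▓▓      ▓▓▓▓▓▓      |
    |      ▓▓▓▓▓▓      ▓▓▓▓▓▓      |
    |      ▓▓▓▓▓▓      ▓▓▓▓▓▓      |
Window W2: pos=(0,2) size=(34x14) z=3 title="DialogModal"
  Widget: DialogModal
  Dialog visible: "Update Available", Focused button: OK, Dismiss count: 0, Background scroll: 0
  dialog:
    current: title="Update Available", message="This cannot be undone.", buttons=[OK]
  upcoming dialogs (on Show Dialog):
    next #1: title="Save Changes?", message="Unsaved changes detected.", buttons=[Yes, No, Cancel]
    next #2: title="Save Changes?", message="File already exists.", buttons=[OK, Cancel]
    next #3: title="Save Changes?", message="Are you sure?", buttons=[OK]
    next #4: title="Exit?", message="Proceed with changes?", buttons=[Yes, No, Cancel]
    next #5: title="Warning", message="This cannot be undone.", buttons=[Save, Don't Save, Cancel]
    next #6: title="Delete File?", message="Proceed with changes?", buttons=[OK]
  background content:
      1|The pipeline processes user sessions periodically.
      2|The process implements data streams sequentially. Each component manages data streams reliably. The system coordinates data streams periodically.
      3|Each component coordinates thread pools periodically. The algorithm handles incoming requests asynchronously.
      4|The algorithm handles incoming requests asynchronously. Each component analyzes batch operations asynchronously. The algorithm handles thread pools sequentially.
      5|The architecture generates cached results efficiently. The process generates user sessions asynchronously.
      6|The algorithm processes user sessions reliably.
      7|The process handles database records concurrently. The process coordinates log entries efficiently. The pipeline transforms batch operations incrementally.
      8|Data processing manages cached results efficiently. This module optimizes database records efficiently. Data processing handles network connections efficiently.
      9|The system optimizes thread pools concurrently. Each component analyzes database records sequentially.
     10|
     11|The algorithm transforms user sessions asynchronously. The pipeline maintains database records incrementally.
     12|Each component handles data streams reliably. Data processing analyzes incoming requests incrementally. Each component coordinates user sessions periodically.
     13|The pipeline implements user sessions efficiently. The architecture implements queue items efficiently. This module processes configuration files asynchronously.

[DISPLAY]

┃ DialogModal                    ┃
┠────────────────────────────────┨
┃The pipeline processes user sess┃
┃The process implements data stre┃
┃Eac┌────────────────────────┐rea┃
┃The│    Update Available    │g r┃
┃The│ This cannot be undone. │che┃
┃The│          [OK]          │ses┃
┃The└────────────────────────┘rec┃
┃Data processing manages cached r┃
┃The system optimizes thread pool┃
┃                                ┃
┗━━━━━━━━━━━━━━━━━━━━━━━━━━━━━━━━┛
┃      ▓▓▓▓▓▓      ▓▓▓▓▓▓     ┃   
┃      ▓▓▓▓▓▓      ▓▓▓▓▓▓     ┃   


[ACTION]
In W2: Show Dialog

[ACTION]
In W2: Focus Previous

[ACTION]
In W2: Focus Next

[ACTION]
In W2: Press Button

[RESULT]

┃ DialogModal                    ┃
┠────────────────────────────────┨
┃The pipeline processes user sess┃
┃The process implements data stre┃
┃Each component coordinates threa┃
┃The algorithm handles incoming r┃
┃The architecture generates cache┃
┃The algorithm processes user ses┃
┃The process handles database rec┃
┃Data processing manages cached r┃
┃The system optimizes thread pool┃
┃                                ┃
┗━━━━━━━━━━━━━━━━━━━━━━━━━━━━━━━━┛
┃      ▓▓▓▓▓▓      ▓▓▓▓▓▓     ┃   
┃      ▓▓▓▓▓▓      ▓▓▓▓▓▓     ┃   


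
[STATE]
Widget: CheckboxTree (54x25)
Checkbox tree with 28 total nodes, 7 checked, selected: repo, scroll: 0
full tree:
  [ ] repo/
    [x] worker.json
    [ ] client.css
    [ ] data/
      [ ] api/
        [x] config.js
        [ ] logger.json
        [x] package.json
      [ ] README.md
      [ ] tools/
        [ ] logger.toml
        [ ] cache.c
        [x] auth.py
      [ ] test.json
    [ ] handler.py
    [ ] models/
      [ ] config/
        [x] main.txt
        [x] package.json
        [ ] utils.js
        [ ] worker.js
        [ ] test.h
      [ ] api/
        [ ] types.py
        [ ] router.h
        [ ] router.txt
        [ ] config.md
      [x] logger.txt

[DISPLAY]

>[-] repo/                                            
   [x] worker.json                                    
   [ ] client.css                                     
   [-] data/                                          
     [-] api/                                         
       [x] config.js                                  
       [ ] logger.json                                
       [x] package.json                               
     [ ] README.md                                    
     [-] tools/                                       
       [ ] logger.toml                                
       [ ] cache.c                                    
       [x] auth.py                                    
     [ ] test.json                                    
   [ ] handler.py                                     
   [-] models/                                        
     [-] config/                                      
       [x] main.txt                                   
       [x] package.json                               
       [ ] utils.js                                   
       [ ] worker.js                                  
       [ ] test.h                                     
     [ ] api/                                         
       [ ] types.py                                   
       [ ] router.h                                   


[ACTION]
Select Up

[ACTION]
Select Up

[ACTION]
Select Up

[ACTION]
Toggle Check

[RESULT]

>[x] repo/                                            
   [x] worker.json                                    
   [x] client.css                                     
   [x] data/                                          
     [x] api/                                         
       [x] config.js                                  
       [x] logger.json                                
       [x] package.json                               
     [x] README.md                                    
     [x] tools/                                       
       [x] logger.toml                                
       [x] cache.c                                    
       [x] auth.py                                    
     [x] test.json                                    
   [x] handler.py                                     
   [x] models/                                        
     [x] config/                                      
       [x] main.txt                                   
       [x] package.json                               
       [x] utils.js                                   
       [x] worker.js                                  
       [x] test.h                                     
     [x] api/                                         
       [x] types.py                                   
       [x] router.h                                   


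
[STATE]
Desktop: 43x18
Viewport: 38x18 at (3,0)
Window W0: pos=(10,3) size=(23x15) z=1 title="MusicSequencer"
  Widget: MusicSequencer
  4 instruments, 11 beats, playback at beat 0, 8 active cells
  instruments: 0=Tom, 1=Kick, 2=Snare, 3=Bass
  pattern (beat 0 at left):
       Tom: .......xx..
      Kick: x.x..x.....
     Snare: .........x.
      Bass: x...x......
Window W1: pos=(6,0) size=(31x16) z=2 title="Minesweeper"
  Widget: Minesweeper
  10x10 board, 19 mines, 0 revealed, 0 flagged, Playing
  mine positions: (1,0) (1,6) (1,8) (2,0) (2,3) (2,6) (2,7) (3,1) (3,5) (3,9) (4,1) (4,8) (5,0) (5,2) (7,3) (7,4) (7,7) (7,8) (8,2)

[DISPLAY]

   ┏━━━━━━━━━━━━━━━━━━━━━━━━━━━━━┓    
   ┃ Minesweeper                 ┃    
   ┠─────────────────────────────┨    
   ┃■■■■■■■■■■                   ┃    
   ┃■■■■■■■■■■                   ┃    
   ┃■■■■■■■■■■                   ┃    
   ┃■■■■■■■■■■                   ┃    
   ┃■■■■■■■■■■                   ┃    
   ┃■■■■■■■■■■                   ┃    
   ┃■■■■■■■■■■                   ┃    
   ┃■■■■■■■■■■                   ┃    
   ┃■■■■■■■■■■                   ┃    
   ┃■■■■■■■■■■                   ┃    
   ┃                             ┃    
   ┃                             ┃    
   ┗━━━━━━━━━━━━━━━━━━━━━━━━━━━━━┛    
       ┃                     ┃        
       ┗━━━━━━━━━━━━━━━━━━━━━┛        


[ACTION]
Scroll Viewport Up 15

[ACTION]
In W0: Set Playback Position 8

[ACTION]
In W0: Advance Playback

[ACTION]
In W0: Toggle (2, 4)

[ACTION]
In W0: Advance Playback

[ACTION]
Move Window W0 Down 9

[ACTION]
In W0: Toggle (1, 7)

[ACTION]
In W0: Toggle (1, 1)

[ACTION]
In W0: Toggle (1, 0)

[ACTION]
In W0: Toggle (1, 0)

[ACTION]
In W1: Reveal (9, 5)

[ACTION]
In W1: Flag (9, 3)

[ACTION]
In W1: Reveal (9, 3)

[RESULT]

   ┏━━━━━━━━━━━━━━━━━━━━━━━━━━━━━┓    
   ┃ Minesweeper                 ┃    
   ┠─────────────────────────────┨    
   ┃■■■■■■■■■■                   ┃    
   ┃■■■■■■■■■■                   ┃    
   ┃■■■■■■■■■■                   ┃    
   ┃■■■■■■■■■■                   ┃    
   ┃■■■■■■■■■■                   ┃    
   ┃■■■■■■■■■■                   ┃    
   ┃■■■■■■■■■■                   ┃    
   ┃■■■■■■■■■■                   ┃    
   ┃■■■3211221                   ┃    
   ┃■■■1                         ┃    
   ┃                             ┃    
   ┃                             ┃    
   ┗━━━━━━━━━━━━━━━━━━━━━━━━━━━━━┛    
       ┃                     ┃        
       ┗━━━━━━━━━━━━━━━━━━━━━┛        


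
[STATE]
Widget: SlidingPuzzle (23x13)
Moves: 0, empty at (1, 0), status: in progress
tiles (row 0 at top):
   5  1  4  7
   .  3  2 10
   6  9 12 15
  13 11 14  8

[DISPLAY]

┌────┬────┬────┬────┐  
│  5 │  1 │  4 │  7 │  
├────┼────┼────┼────┤  
│    │  3 │  2 │ 10 │  
├────┼────┼────┼────┤  
│  6 │  9 │ 12 │ 15 │  
├────┼────┼────┼────┤  
│ 13 │ 11 │ 14 │  8 │  
└────┴────┴────┴────┘  
Moves: 0               
                       
                       
                       


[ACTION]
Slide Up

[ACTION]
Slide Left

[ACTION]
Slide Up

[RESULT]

┌────┬────┬────┬────┐  
│  5 │  1 │  4 │  7 │  
├────┼────┼────┼────┤  
│  6 │  3 │  2 │ 10 │  
├────┼────┼────┼────┤  
│  9 │ 11 │ 12 │ 15 │  
├────┼────┼────┼────┤  
│ 13 │    │ 14 │  8 │  
└────┴────┴────┴────┘  
Moves: 3               
                       
                       
                       


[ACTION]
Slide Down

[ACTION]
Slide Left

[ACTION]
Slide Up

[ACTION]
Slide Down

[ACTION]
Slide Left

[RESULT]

┌────┬────┬────┬────┐  
│  5 │  1 │  4 │  7 │  
├────┼────┼────┼────┤  
│  6 │  3 │  2 │ 10 │  
├────┼────┼────┼────┤  
│  9 │ 12 │ 15 │    │  
├────┼────┼────┼────┤  
│ 13 │ 11 │ 14 │  8 │  
└────┴────┴────┴────┘  
Moves: 8               
                       
                       
                       


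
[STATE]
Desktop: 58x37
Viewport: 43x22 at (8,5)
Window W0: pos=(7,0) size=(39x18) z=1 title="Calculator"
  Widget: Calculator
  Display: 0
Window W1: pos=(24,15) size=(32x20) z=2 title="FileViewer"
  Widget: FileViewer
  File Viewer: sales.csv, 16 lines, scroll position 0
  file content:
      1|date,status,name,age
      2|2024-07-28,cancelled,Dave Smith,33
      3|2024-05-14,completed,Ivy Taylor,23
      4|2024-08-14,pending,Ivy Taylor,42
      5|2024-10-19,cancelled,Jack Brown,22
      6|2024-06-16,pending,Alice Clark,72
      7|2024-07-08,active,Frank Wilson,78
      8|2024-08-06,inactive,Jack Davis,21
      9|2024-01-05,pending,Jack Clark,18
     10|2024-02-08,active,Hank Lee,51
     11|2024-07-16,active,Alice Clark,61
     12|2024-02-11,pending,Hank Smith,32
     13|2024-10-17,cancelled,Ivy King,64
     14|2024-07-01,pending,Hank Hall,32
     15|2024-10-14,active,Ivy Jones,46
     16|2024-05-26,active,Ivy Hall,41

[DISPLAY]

│ 7 │ 8 │ 9 │ ÷ │                    ┃     
├───┼───┼───┼───┤                    ┃     
│ 4 │ 5 │ 6 │ × │                    ┃     
├───┼───┼───┼───┤                    ┃     
│ 1 │ 2 │ 3 │ - │                    ┃     
├───┼───┼───┼───┤                    ┃     
│ 0 │ . │ = │ + │                    ┃     
├───┼───┼───┼───┤                    ┃     
│ C │ MC│ MR│ M+│                    ┃     
└───┴───┴───┴───┘                    ┃     
                ┏━━━━━━━━━━━━━━━━━━━━━━━━━━
                ┃ FileViewer               
━━━━━━━━━━━━━━━━┠──────────────────────────
                ┃date,status,name,age      
                ┃2024-07-28,cancelled,Dave 
                ┃2024-05-14,completed,Ivy T
                ┃2024-08-14,pending,Ivy Tay
                ┃2024-10-19,cancelled,Jack 
                ┃2024-06-16,pending,Alice C
                ┃2024-07-08,active,Frank Wi
                ┃2024-08-06,inactive,Jack D
                ┃2024-01-05,pending,Jack Cl


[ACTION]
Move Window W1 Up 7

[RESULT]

│ 7 │ 8 │ 9 │ ÷ │                    ┃     
├───┼───┼───┼───┤                    ┃     
│ 4 │ 5 │ 6 │ × │                    ┃     
├───┼───┼───┼───┏━━━━━━━━━━━━━━━━━━━━━━━━━━
│ 1 │ 2 │ 3 │ - ┃ FileViewer               
├───┼───┼───┼───┠──────────────────────────
│ 0 │ . │ = │ + ┃date,status,name,age      
├───┼───┼───┼───┃2024-07-28,cancelled,Dave 
│ C │ MC│ MR│ M+┃2024-05-14,completed,Ivy T
└───┴───┴───┴───┃2024-08-14,pending,Ivy Tay
                ┃2024-10-19,cancelled,Jack 
                ┃2024-06-16,pending,Alice C
━━━━━━━━━━━━━━━━┃2024-07-08,active,Frank Wi
                ┃2024-08-06,inactive,Jack D
                ┃2024-01-05,pending,Jack Cl
                ┃2024-02-08,active,Hank Lee
                ┃2024-07-16,active,Alice Cl
                ┃2024-02-11,pending,Hank Sm
                ┃2024-10-17,cancelled,Ivy K
                ┃2024-07-01,pending,Hank Ha
                ┃2024-10-14,active,Ivy Jone
                ┃2024-05-26,active,Ivy Hall


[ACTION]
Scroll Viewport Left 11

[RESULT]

       ┃│ 7 │ 8 │ 9 │ ÷ │                  
       ┃├───┼───┼───┼───┤                  
       ┃│ 4 │ 5 │ 6 │ × │                  
       ┃├───┼───┼───┼───┏━━━━━━━━━━━━━━━━━━
       ┃│ 1 │ 2 │ 3 │ - ┃ FileViewer       
       ┃├───┼───┼───┼───┠──────────────────
       ┃│ 0 │ . │ = │ + ┃date,status,name,a
       ┃├───┼───┼───┼───┃2024-07-28,cancell
       ┃│ C │ MC│ MR│ M+┃2024-05-14,complet
       ┃└───┴───┴───┴───┃2024-08-14,pending
       ┃                ┃2024-10-19,cancell
       ┃                ┃2024-06-16,pending
       ┗━━━━━━━━━━━━━━━━┃2024-07-08,active,
                        ┃2024-08-06,inactiv
                        ┃2024-01-05,pending
                        ┃2024-02-08,active,
                        ┃2024-07-16,active,
                        ┃2024-02-11,pending
                        ┃2024-10-17,cancell
                        ┃2024-07-01,pending
                        ┃2024-10-14,active,
                        ┃2024-05-26,active,


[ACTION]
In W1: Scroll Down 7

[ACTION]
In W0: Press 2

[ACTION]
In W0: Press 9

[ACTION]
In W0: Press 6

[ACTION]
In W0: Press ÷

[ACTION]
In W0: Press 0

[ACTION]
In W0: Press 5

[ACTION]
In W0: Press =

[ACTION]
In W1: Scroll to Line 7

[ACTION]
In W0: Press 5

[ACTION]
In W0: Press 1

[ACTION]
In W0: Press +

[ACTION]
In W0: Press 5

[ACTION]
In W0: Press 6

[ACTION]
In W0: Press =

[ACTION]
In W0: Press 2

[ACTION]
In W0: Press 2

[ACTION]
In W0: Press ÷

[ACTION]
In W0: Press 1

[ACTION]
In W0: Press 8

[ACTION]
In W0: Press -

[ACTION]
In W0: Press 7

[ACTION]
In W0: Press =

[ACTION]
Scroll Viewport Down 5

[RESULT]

       ┃├───┼───┼───┼───┠──────────────────
       ┃│ 0 │ . │ = │ + ┃date,status,name,a
       ┃├───┼───┼───┼───┃2024-07-28,cancell
       ┃│ C │ MC│ MR│ M+┃2024-05-14,complet
       ┃└───┴───┴───┴───┃2024-08-14,pending
       ┃                ┃2024-10-19,cancell
       ┃                ┃2024-06-16,pending
       ┗━━━━━━━━━━━━━━━━┃2024-07-08,active,
                        ┃2024-08-06,inactiv
                        ┃2024-01-05,pending
                        ┃2024-02-08,active,
                        ┃2024-07-16,active,
                        ┃2024-02-11,pending
                        ┃2024-10-17,cancell
                        ┃2024-07-01,pending
                        ┃2024-10-14,active,
                        ┃2024-05-26,active,
                        ┗━━━━━━━━━━━━━━━━━━
                                           
                                           
                                           
                                           


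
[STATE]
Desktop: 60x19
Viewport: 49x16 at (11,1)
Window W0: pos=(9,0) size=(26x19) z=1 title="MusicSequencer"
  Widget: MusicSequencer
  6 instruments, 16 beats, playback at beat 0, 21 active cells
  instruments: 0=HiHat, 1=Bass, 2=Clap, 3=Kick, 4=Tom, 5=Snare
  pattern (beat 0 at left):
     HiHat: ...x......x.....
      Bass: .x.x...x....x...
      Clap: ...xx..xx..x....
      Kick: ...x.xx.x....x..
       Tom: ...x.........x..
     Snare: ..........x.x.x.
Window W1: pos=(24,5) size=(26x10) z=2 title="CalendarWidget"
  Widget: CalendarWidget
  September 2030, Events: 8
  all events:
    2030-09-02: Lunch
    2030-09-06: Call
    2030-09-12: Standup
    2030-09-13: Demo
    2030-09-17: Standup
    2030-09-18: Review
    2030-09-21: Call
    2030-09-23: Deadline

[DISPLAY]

MusicSequencer         ┃                         
───────────────────────┨                         
     ▼123456789012345  ┃                         
HiHat···█······█·····  ┃                         
 Bass·█·█···█┏━━━━━━━━━━━━━━━━━━━━━━━━┓          
 Clap···██··█┃ CalendarWidget         ┃          
 Kick···█·██·┠────────────────────────┨          
  Tom···█····┃     September 2030     ┃          
Snare········┃Mo Tu We Th Fr Sa Su    ┃          
             ┃                   1    ┃          
             ┃ 2*  3  4  5  6*  7  8  ┃          
             ┃ 9 10 11 12* 13* 14 15  ┃          
             ┃16 17* 18* 19 20 21* 22 ┃          
             ┗━━━━━━━━━━━━━━━━━━━━━━━━┛          
                       ┃                         
                       ┃                         


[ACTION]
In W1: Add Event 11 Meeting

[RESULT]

MusicSequencer         ┃                         
───────────────────────┨                         
     ▼123456789012345  ┃                         
HiHat···█······█·····  ┃                         
 Bass·█·█···█┏━━━━━━━━━━━━━━━━━━━━━━━━┓          
 Clap···██··█┃ CalendarWidget         ┃          
 Kick···█·██·┠────────────────────────┨          
  Tom···█····┃     September 2030     ┃          
Snare········┃Mo Tu We Th Fr Sa Su    ┃          
             ┃                   1    ┃          
             ┃ 2*  3  4  5  6*  7  8  ┃          
             ┃ 9 10 11* 12* 13* 14 15 ┃          
             ┃16 17* 18* 19 20 21* 22 ┃          
             ┗━━━━━━━━━━━━━━━━━━━━━━━━┛          
                       ┃                         
                       ┃                         


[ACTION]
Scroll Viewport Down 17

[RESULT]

     ▼123456789012345  ┃                         
HiHat···█······█·····  ┃                         
 Bass·█·█···█┏━━━━━━━━━━━━━━━━━━━━━━━━┓          
 Clap···██··█┃ CalendarWidget         ┃          
 Kick···█·██·┠────────────────────────┨          
  Tom···█····┃     September 2030     ┃          
Snare········┃Mo Tu We Th Fr Sa Su    ┃          
             ┃                   1    ┃          
             ┃ 2*  3  4  5  6*  7  8  ┃          
             ┃ 9 10 11* 12* 13* 14 15 ┃          
             ┃16 17* 18* 19 20 21* 22 ┃          
             ┗━━━━━━━━━━━━━━━━━━━━━━━━┛          
                       ┃                         
                       ┃                         
                       ┃                         
━━━━━━━━━━━━━━━━━━━━━━━┛                         


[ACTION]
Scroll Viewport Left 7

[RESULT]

     ┃      ▼123456789012345  ┃                  
     ┃ HiHat···█······█·····  ┃                  
     ┃  Bass·█·█···█┏━━━━━━━━━━━━━━━━━━━━━━━━┓   
     ┃  Clap···██··█┃ CalendarWidget         ┃   
     ┃  Kick···█·██·┠────────────────────────┨   
     ┃   Tom···█····┃     September 2030     ┃   
     ┃ Snare········┃Mo Tu We Th Fr Sa Su    ┃   
     ┃              ┃                   1    ┃   
     ┃              ┃ 2*  3  4  5  6*  7  8  ┃   
     ┃              ┃ 9 10 11* 12* 13* 14 15 ┃   
     ┃              ┃16 17* 18* 19 20 21* 22 ┃   
     ┃              ┗━━━━━━━━━━━━━━━━━━━━━━━━┛   
     ┃                        ┃                  
     ┃                        ┃                  
     ┃                        ┃                  
     ┗━━━━━━━━━━━━━━━━━━━━━━━━┛                  


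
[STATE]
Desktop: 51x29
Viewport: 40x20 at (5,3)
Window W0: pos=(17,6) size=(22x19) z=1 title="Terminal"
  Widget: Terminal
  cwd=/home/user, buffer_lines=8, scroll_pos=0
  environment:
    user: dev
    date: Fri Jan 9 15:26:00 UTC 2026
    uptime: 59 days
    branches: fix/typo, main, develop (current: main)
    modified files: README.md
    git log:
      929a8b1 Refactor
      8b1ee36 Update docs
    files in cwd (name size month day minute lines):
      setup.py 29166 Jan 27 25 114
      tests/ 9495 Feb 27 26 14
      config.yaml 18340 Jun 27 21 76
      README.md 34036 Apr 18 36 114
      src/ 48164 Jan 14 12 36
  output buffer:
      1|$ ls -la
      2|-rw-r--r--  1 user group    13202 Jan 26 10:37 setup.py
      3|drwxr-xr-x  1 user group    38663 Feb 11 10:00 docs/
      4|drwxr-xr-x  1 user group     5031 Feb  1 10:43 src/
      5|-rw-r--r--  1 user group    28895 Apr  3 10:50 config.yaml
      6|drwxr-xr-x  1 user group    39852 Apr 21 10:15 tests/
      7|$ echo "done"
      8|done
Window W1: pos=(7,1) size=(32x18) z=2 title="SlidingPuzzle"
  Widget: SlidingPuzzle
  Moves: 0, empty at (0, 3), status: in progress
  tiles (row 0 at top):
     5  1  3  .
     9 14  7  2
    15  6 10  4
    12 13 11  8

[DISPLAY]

  ┠──────────────────────────────┨      
  ┃┌────┬────┬────┬────┐         ┃      
  ┃│  5 │  1 │  3 │    │         ┃      
  ┃├────┼────┼────┼────┤         ┃      
  ┃│  9 │ 14 │  7 │  2 │         ┃      
  ┃├────┼────┼────┼────┤         ┃      
  ┃│ 15 │  6 │ 10 │  4 │         ┃      
  ┃├────┼────┼────┼────┤         ┃      
  ┃│ 12 │ 13 │ 11 │  8 │         ┃      
  ┃└────┴────┴────┴────┘         ┃      
  ┃Moves: 0                      ┃      
  ┃                              ┃      
  ┃                              ┃      
  ┃                              ┃      
  ┃                              ┃      
  ┗━━━━━━━━━━━━━━━━━━━━━━━━━━━━━━┛      
            ┃                    ┃      
            ┃                    ┃      
            ┃                    ┃      
            ┃                    ┃      


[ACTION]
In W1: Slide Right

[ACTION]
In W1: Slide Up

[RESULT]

  ┠──────────────────────────────┨      
  ┃┌────┬────┬────┬────┐         ┃      
  ┃│  5 │  1 │  7 │  3 │         ┃      
  ┃├────┼────┼────┼────┤         ┃      
  ┃│  9 │ 14 │    │  2 │         ┃      
  ┃├────┼────┼────┼────┤         ┃      
  ┃│ 15 │  6 │ 10 │  4 │         ┃      
  ┃├────┼────┼────┼────┤         ┃      
  ┃│ 12 │ 13 │ 11 │  8 │         ┃      
  ┃└────┴────┴────┴────┘         ┃      
  ┃Moves: 2                      ┃      
  ┃                              ┃      
  ┃                              ┃      
  ┃                              ┃      
  ┃                              ┃      
  ┗━━━━━━━━━━━━━━━━━━━━━━━━━━━━━━┛      
            ┃                    ┃      
            ┃                    ┃      
            ┃                    ┃      
            ┃                    ┃      


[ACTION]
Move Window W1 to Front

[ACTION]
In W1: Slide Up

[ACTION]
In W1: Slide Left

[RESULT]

  ┠──────────────────────────────┨      
  ┃┌────┬────┬────┬────┐         ┃      
  ┃│  5 │  1 │  7 │  3 │         ┃      
  ┃├────┼────┼────┼────┤         ┃      
  ┃│  9 │ 14 │ 10 │  2 │         ┃      
  ┃├────┼────┼────┼────┤         ┃      
  ┃│ 15 │  6 │  4 │    │         ┃      
  ┃├────┼────┼────┼────┤         ┃      
  ┃│ 12 │ 13 │ 11 │  8 │         ┃      
  ┃└────┴────┴────┴────┘         ┃      
  ┃Moves: 4                      ┃      
  ┃                              ┃      
  ┃                              ┃      
  ┃                              ┃      
  ┃                              ┃      
  ┗━━━━━━━━━━━━━━━━━━━━━━━━━━━━━━┛      
            ┃                    ┃      
            ┃                    ┃      
            ┃                    ┃      
            ┃                    ┃      
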